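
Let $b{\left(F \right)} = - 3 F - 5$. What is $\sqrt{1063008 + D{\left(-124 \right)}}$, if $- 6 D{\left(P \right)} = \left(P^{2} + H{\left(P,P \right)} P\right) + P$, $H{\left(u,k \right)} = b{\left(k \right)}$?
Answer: $\frac{2 \sqrt{2403114}}{3} \approx 1033.5$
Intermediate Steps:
$b{\left(F \right)} = -5 - 3 F$
$H{\left(u,k \right)} = -5 - 3 k$
$D{\left(P \right)} = - \frac{P}{6} - \frac{P^{2}}{6} - \frac{P \left(-5 - 3 P\right)}{6}$ ($D{\left(P \right)} = - \frac{\left(P^{2} + \left(-5 - 3 P\right) P\right) + P}{6} = - \frac{\left(P^{2} + P \left(-5 - 3 P\right)\right) + P}{6} = - \frac{P + P^{2} + P \left(-5 - 3 P\right)}{6} = - \frac{P}{6} - \frac{P^{2}}{6} - \frac{P \left(-5 - 3 P\right)}{6}$)
$\sqrt{1063008 + D{\left(-124 \right)}} = \sqrt{1063008 + \frac{1}{3} \left(-124\right) \left(2 - 124\right)} = \sqrt{1063008 + \frac{1}{3} \left(-124\right) \left(-122\right)} = \sqrt{1063008 + \frac{15128}{3}} = \sqrt{\frac{3204152}{3}} = \frac{2 \sqrt{2403114}}{3}$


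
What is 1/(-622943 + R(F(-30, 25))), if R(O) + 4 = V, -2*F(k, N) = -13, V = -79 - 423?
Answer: -1/623449 ≈ -1.6040e-6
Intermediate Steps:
V = -502
F(k, N) = 13/2 (F(k, N) = -½*(-13) = 13/2)
R(O) = -506 (R(O) = -4 - 502 = -506)
1/(-622943 + R(F(-30, 25))) = 1/(-622943 - 506) = 1/(-623449) = -1/623449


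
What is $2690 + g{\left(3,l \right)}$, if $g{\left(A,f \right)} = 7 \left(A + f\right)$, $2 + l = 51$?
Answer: $3054$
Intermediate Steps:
$l = 49$ ($l = -2 + 51 = 49$)
$g{\left(A,f \right)} = 7 A + 7 f$
$2690 + g{\left(3,l \right)} = 2690 + \left(7 \cdot 3 + 7 \cdot 49\right) = 2690 + \left(21 + 343\right) = 2690 + 364 = 3054$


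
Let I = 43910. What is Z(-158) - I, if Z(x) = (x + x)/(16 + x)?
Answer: -3117452/71 ≈ -43908.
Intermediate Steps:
Z(x) = 2*x/(16 + x) (Z(x) = (2*x)/(16 + x) = 2*x/(16 + x))
Z(-158) - I = 2*(-158)/(16 - 158) - 1*43910 = 2*(-158)/(-142) - 43910 = 2*(-158)*(-1/142) - 43910 = 158/71 - 43910 = -3117452/71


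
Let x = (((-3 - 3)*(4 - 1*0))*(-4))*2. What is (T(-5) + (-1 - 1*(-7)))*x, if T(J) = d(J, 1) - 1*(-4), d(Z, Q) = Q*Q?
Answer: 2112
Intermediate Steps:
d(Z, Q) = Q**2
T(J) = 5 (T(J) = 1**2 - 1*(-4) = 1 + 4 = 5)
x = 192 (x = (-6*(4 + 0)*(-4))*2 = (-6*4*(-4))*2 = -24*(-4)*2 = 96*2 = 192)
(T(-5) + (-1 - 1*(-7)))*x = (5 + (-1 - 1*(-7)))*192 = (5 + (-1 + 7))*192 = (5 + 6)*192 = 11*192 = 2112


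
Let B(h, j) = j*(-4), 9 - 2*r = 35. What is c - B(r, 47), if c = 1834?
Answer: 2022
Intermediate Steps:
r = -13 (r = 9/2 - 1/2*35 = 9/2 - 35/2 = -13)
B(h, j) = -4*j
c - B(r, 47) = 1834 - (-4)*47 = 1834 - 1*(-188) = 1834 + 188 = 2022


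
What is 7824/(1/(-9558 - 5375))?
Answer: -116835792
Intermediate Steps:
7824/(1/(-9558 - 5375)) = 7824/(1/(-14933)) = 7824/(-1/14933) = 7824*(-14933) = -116835792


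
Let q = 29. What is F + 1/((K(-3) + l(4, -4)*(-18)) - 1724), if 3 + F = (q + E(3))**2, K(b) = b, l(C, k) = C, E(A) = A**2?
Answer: 2592358/1799 ≈ 1441.0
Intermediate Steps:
F = 1441 (F = -3 + (29 + 3**2)**2 = -3 + (29 + 9)**2 = -3 + 38**2 = -3 + 1444 = 1441)
F + 1/((K(-3) + l(4, -4)*(-18)) - 1724) = 1441 + 1/((-3 + 4*(-18)) - 1724) = 1441 + 1/((-3 - 72) - 1724) = 1441 + 1/(-75 - 1724) = 1441 + 1/(-1799) = 1441 - 1/1799 = 2592358/1799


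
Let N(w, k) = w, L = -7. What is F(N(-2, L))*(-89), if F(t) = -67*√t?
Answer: 5963*I*√2 ≈ 8433.0*I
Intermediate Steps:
F(N(-2, L))*(-89) = -67*I*√2*(-89) = 5963*I*√2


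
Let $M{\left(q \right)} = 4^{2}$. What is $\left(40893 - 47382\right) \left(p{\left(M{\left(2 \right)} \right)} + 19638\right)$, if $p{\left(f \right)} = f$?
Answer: $-127534806$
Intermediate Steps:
$M{\left(q \right)} = 16$
$\left(40893 - 47382\right) \left(p{\left(M{\left(2 \right)} \right)} + 19638\right) = \left(40893 - 47382\right) \left(16 + 19638\right) = \left(-6489\right) 19654 = -127534806$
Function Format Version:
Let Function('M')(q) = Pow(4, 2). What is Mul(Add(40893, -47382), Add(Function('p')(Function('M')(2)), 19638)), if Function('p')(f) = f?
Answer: -127534806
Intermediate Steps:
Function('M')(q) = 16
Mul(Add(40893, -47382), Add(Function('p')(Function('M')(2)), 19638)) = Mul(Add(40893, -47382), Add(16, 19638)) = Mul(-6489, 19654) = -127534806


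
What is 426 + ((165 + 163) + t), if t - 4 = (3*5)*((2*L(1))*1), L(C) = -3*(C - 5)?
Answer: 1118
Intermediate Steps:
L(C) = 15 - 3*C (L(C) = -3*(-5 + C) = 15 - 3*C)
t = 364 (t = 4 + (3*5)*((2*(15 - 3*1))*1) = 4 + 15*((2*(15 - 3))*1) = 4 + 15*((2*12)*1) = 4 + 15*(24*1) = 4 + 15*24 = 4 + 360 = 364)
426 + ((165 + 163) + t) = 426 + ((165 + 163) + 364) = 426 + (328 + 364) = 426 + 692 = 1118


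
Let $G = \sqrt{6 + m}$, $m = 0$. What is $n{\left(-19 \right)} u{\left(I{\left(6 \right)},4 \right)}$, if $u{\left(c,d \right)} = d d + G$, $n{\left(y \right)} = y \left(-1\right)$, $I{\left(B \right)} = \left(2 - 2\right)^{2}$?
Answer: $304 + 19 \sqrt{6} \approx 350.54$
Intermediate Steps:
$I{\left(B \right)} = 0$ ($I{\left(B \right)} = 0^{2} = 0$)
$G = \sqrt{6}$ ($G = \sqrt{6 + 0} = \sqrt{6} \approx 2.4495$)
$n{\left(y \right)} = - y$
$u{\left(c,d \right)} = \sqrt{6} + d^{2}$ ($u{\left(c,d \right)} = d d + \sqrt{6} = d^{2} + \sqrt{6} = \sqrt{6} + d^{2}$)
$n{\left(-19 \right)} u{\left(I{\left(6 \right)},4 \right)} = \left(-1\right) \left(-19\right) \left(\sqrt{6} + 4^{2}\right) = 19 \left(\sqrt{6} + 16\right) = 19 \left(16 + \sqrt{6}\right) = 304 + 19 \sqrt{6}$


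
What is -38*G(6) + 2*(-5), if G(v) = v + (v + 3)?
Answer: -580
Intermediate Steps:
G(v) = 3 + 2*v (G(v) = v + (3 + v) = 3 + 2*v)
-38*G(6) + 2*(-5) = -38*(3 + 2*6) + 2*(-5) = -38*(3 + 12) - 10 = -38*15 - 10 = -570 - 10 = -580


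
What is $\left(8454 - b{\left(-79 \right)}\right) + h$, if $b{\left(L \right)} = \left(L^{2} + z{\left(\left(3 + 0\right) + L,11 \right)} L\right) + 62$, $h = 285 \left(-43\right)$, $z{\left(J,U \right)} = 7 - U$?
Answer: $-10420$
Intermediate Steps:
$h = -12255$
$b{\left(L \right)} = 62 + L^{2} - 4 L$ ($b{\left(L \right)} = \left(L^{2} + \left(7 - 11\right) L\right) + 62 = \left(L^{2} - 4 L\right) + 62 = 62 + L^{2} - 4 L$)
$\left(8454 - b{\left(-79 \right)}\right) + h = \left(8454 - \left(62 + \left(-79\right)^{2} - -316\right)\right) - 12255 = \left(8454 - \left(62 + 6241 + 316\right)\right) - 12255 = \left(8454 - 6619\right) - 12255 = 1835 - 12255 = -10420$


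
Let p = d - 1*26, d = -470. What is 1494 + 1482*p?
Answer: -733578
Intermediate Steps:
p = -496 (p = -470 - 1*26 = -470 - 26 = -496)
1494 + 1482*p = 1494 + 1482*(-496) = 1494 - 735072 = -733578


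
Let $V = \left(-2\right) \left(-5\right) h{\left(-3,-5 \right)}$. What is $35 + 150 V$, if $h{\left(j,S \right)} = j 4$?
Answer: $-17965$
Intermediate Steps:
$h{\left(j,S \right)} = 4 j$
$V = -120$ ($V = \left(-2\right) \left(-5\right) 4 \left(-3\right) = 10 \left(-12\right) = -120$)
$35 + 150 V = 35 + 150 \left(-120\right) = 35 - 18000 = -17965$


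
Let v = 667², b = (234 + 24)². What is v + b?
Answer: 511453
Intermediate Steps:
b = 66564 (b = 258² = 66564)
v = 444889
v + b = 444889 + 66564 = 511453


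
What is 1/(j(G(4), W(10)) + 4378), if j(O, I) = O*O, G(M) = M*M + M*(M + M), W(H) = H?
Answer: 1/6682 ≈ 0.00014966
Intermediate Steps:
G(M) = 3*M**2 (G(M) = M**2 + M*(2*M) = M**2 + 2*M**2 = 3*M**2)
j(O, I) = O**2
1/(j(G(4), W(10)) + 4378) = 1/((3*4**2)**2 + 4378) = 1/((3*16)**2 + 4378) = 1/(48**2 + 4378) = 1/(2304 + 4378) = 1/6682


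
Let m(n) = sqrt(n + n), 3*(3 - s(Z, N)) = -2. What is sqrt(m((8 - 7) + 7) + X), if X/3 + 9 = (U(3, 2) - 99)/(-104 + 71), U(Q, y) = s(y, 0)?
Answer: I*sqrt(129)/3 ≈ 3.7859*I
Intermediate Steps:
s(Z, N) = 11/3 (s(Z, N) = 3 - 1/3*(-2) = 3 + 2/3 = 11/3)
U(Q, y) = 11/3
m(n) = sqrt(2)*sqrt(n) (m(n) = sqrt(2*n) = sqrt(2)*sqrt(n))
X = -55/3 (X = -27 + 3*((11/3 - 99)/(-104 + 71)) = -27 + 3*(-286/3/(-33)) = -27 + 3*(-286/3*(-1/33)) = -27 + 3*(26/9) = -27 + 26/3 = -55/3 ≈ -18.333)
sqrt(m((8 - 7) + 7) + X) = sqrt(sqrt(2)*sqrt((8 - 7) + 7) - 55/3) = sqrt(sqrt(2)*sqrt(1 + 7) - 55/3) = sqrt(sqrt(2)*sqrt(8) - 55/3) = sqrt(sqrt(2)*(2*sqrt(2)) - 55/3) = sqrt(4 - 55/3) = sqrt(-43/3) = I*sqrt(129)/3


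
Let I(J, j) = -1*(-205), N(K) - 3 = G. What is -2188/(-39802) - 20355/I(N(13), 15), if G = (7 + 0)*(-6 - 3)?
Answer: -80972117/815941 ≈ -99.238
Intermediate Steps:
G = -63 (G = 7*(-9) = -63)
N(K) = -60 (N(K) = 3 - 63 = -60)
I(J, j) = 205
-2188/(-39802) - 20355/I(N(13), 15) = -2188/(-39802) - 20355/205 = -2188*(-1/39802) - 20355*1/205 = 1094/19901 - 4071/41 = -80972117/815941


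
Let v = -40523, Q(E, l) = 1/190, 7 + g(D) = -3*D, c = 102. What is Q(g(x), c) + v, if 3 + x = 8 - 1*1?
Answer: -7699369/190 ≈ -40523.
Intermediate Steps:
x = 4 (x = -3 + (8 - 1*1) = -3 + (8 - 1) = -3 + 7 = 4)
g(D) = -7 - 3*D
Q(E, l) = 1/190
Q(g(x), c) + v = 1/190 - 40523 = -7699369/190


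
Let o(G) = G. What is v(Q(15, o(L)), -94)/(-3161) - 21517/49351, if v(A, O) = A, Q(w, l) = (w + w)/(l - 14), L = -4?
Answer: -203798956/467995533 ≈ -0.43547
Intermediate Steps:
Q(w, l) = 2*w/(-14 + l) (Q(w, l) = (2*w)/(-14 + l) = 2*w/(-14 + l))
v(Q(15, o(L)), -94)/(-3161) - 21517/49351 = (2*15/(-14 - 4))/(-3161) - 21517/49351 = (2*15/(-18))*(-1/3161) - 21517*1/49351 = (2*15*(-1/18))*(-1/3161) - 21517/49351 = -5/3*(-1/3161) - 21517/49351 = 5/9483 - 21517/49351 = -203798956/467995533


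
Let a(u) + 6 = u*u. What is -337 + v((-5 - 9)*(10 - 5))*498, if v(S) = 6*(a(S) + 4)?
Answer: 14634887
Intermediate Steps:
a(u) = -6 + u² (a(u) = -6 + u*u = -6 + u²)
v(S) = -12 + 6*S² (v(S) = 6*((-6 + S²) + 4) = 6*(-2 + S²) = -12 + 6*S²)
-337 + v((-5 - 9)*(10 - 5))*498 = -337 + (-12 + 6*((-5 - 9)*(10 - 5))²)*498 = -337 + (-12 + 6*(-14*5)²)*498 = -337 + (-12 + 6*(-70)²)*498 = -337 + (-12 + 6*4900)*498 = -337 + (-12 + 29400)*498 = -337 + 29388*498 = -337 + 14635224 = 14634887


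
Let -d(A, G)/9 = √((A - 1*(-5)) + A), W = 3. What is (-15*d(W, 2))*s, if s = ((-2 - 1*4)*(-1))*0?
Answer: 0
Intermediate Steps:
s = 0 (s = ((-2 - 4)*(-1))*0 = -6*(-1)*0 = 6*0 = 0)
d(A, G) = -9*√(5 + 2*A) (d(A, G) = -9*√((A - 1*(-5)) + A) = -9*√((A + 5) + A) = -9*√((5 + A) + A) = -9*√(5 + 2*A))
(-15*d(W, 2))*s = -(-135)*√(5 + 2*3)*0 = -(-135)*√(5 + 6)*0 = -(-135)*√11*0 = (135*√11)*0 = 0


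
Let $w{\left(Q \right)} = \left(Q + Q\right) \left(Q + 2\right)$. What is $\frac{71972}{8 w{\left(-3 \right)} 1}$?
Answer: $\frac{17993}{12} \approx 1499.4$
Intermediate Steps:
$w{\left(Q \right)} = 2 Q \left(2 + Q\right)$
$\frac{71972}{8 w{\left(-3 \right)} 1} = \frac{71972}{8 \cdot 2 \left(-3\right) \left(2 - 3\right) 1} = \frac{71972}{8 \cdot 2 \left(-3\right) \left(-1\right) 1} = \frac{71972}{8 \cdot 6 \cdot 1} = \frac{71972}{48 \cdot 1} = \frac{71972}{48} = 71972 \cdot \frac{1}{48} = \frac{17993}{12}$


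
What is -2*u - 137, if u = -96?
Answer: 55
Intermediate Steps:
-2*u - 137 = -2*(-96) - 137 = 192 - 137 = 55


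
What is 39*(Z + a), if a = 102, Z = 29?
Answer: 5109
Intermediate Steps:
39*(Z + a) = 39*(29 + 102) = 39*131 = 5109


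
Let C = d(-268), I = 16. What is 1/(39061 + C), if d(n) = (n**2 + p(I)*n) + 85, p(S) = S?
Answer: 1/106682 ≈ 9.3736e-6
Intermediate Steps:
d(n) = 85 + n**2 + 16*n (d(n) = (n**2 + 16*n) + 85 = 85 + n**2 + 16*n)
C = 67621 (C = 85 + (-268)**2 + 16*(-268) = 85 + 71824 - 4288 = 67621)
1/(39061 + C) = 1/(39061 + 67621) = 1/106682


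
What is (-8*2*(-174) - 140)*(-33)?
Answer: -87252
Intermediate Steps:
(-8*2*(-174) - 140)*(-33) = (-16*(-174) - 140)*(-33) = (2784 - 140)*(-33) = 2644*(-33) = -87252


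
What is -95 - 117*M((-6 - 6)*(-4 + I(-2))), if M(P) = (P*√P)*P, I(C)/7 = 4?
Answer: -95 - 116453376*I*√2 ≈ -95.0 - 1.6469e+8*I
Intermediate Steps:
I(C) = 28 (I(C) = 7*4 = 28)
M(P) = P^(5/2) (M(P) = P^(3/2)*P = P^(5/2))
-95 - 117*M((-6 - 6)*(-4 + I(-2))) = -95 - 117*(-6 - 6)^(5/2)*(-4 + 28)^(5/2) = -95 - 117*995328*I*√2 = -95 - 116453376*I*√2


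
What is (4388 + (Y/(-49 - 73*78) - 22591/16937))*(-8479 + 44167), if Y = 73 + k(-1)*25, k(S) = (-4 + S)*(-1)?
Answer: 15227502748545672/97269191 ≈ 1.5655e+8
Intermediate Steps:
k(S) = 4 - S
Y = 198 (Y = 73 + (4 - 1*(-1))*25 = 73 + (4 + 1)*25 = 73 + 5*25 = 73 + 125 = 198)
(4388 + (Y/(-49 - 73*78) - 22591/16937))*(-8479 + 44167) = (4388 + (198/(-49 - 73*78) - 22591/16937))*(-8479 + 44167) = (4388 + (198/(-49 - 5694) - 22591*1/16937))*35688 = (4388 + (198/(-5743) - 22591/16937))*35688 = (4388 + (198*(-1/5743) - 22591/16937))*35688 = (4388 + (-198/5743 - 22591/16937))*35688 = (4388 - 133093639/97269191)*35688 = (426684116469/97269191)*35688 = 15227502748545672/97269191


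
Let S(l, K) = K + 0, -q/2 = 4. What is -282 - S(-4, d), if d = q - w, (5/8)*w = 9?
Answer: -1298/5 ≈ -259.60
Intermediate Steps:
w = 72/5 (w = (8/5)*9 = 72/5 ≈ 14.400)
q = -8 (q = -2*4 = -8)
d = -112/5 (d = -8 - 1*72/5 = -8 - 72/5 = -112/5 ≈ -22.400)
S(l, K) = K
-282 - S(-4, d) = -282 - 1*(-112/5) = -282 + 112/5 = -1298/5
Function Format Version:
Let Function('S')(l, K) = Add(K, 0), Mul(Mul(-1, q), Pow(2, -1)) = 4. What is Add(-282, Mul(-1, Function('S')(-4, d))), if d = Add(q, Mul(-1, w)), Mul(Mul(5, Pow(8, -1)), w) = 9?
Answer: Rational(-1298, 5) ≈ -259.60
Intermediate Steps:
w = Rational(72, 5) (w = Mul(Rational(8, 5), 9) = Rational(72, 5) ≈ 14.400)
q = -8 (q = Mul(-2, 4) = -8)
d = Rational(-112, 5) (d = Add(-8, Mul(-1, Rational(72, 5))) = Add(-8, Rational(-72, 5)) = Rational(-112, 5) ≈ -22.400)
Function('S')(l, K) = K
Add(-282, Mul(-1, Function('S')(-4, d))) = Add(-282, Mul(-1, Rational(-112, 5))) = Add(-282, Rational(112, 5)) = Rational(-1298, 5)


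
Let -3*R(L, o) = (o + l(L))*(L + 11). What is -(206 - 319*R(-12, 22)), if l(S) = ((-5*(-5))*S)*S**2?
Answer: -13774400/3 ≈ -4.5915e+6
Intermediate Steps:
l(S) = 25*S**3 (l(S) = (25*S)*S**2 = 25*S**3)
R(L, o) = -(11 + L)*(o + 25*L**3)/3 (R(L, o) = -(o + 25*L**3)*(L + 11)/3 = -(o + 25*L**3)*(11 + L)/3 = -(11 + L)*(o + 25*L**3)/3)
-(206 - 319*R(-12, 22)) = -(206 - 319*(-275/3*(-12)**3 - 25/3*(-12)**4 - 11/3*22 - 1/3*(-12)*22)) = -(206 - 319*(-275/3*(-1728) - 25/3*20736 - 242/3 + 88)) = -(206 - 319*(158400 - 172800 - 242/3 + 88)) = -(206 - 319*(-43178/3)) = -(206 + 13773782/3) = -1*13774400/3 = -13774400/3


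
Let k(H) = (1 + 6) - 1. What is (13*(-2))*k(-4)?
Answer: -156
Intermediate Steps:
k(H) = 6 (k(H) = 7 - 1 = 6)
(13*(-2))*k(-4) = (13*(-2))*6 = -26*6 = -156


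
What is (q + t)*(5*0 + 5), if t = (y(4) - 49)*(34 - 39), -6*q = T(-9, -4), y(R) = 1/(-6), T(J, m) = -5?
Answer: 3700/3 ≈ 1233.3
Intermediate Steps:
y(R) = -1/6
q = 5/6 (q = -1/6*(-5) = 5/6 ≈ 0.83333)
t = 1475/6 (t = (-1/6 - 49)*(34 - 39) = -295/6*(-5) = 1475/6 ≈ 245.83)
(q + t)*(5*0 + 5) = (5/6 + 1475/6)*(5*0 + 5) = 740*(0 + 5)/3 = (740/3)*5 = 3700/3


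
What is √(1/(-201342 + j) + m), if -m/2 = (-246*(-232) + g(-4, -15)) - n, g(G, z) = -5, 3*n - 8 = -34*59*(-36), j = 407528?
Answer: I*√25246657208178078/618558 ≈ 256.88*I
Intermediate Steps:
n = 72224/3 (n = 8/3 + (-34*59*(-36))/3 = 8/3 + (-2006*(-36))/3 = 8/3 + (⅓)*72216 = 8/3 + 24072 = 72224/3 ≈ 24075.)
m = -197954/3 (m = -2*((-246*(-232) - 5) - 1*72224/3) = -2*((57072 - 5) - 72224/3) = -2*(57067 - 72224/3) = -2*98977/3 = -197954/3 ≈ -65985.)
√(1/(-201342 + j) + m) = √(1/(-201342 + 407528) - 197954/3) = √(1/206186 - 197954/3) = √(-40815343441/618558) = I*√25246657208178078/618558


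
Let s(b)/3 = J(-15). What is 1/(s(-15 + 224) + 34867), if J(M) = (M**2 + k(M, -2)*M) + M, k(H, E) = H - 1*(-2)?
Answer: 1/36082 ≈ 2.7715e-5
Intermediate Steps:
k(H, E) = 2 + H (k(H, E) = H + 2 = 2 + H)
J(M) = M + M**2 + M*(2 + M) (J(M) = (M**2 + (2 + M)*M) + M = (M**2 + M*(2 + M)) + M = M + M**2 + M*(2 + M))
s(b) = 1215 (s(b) = 3*(-15*(3 + 2*(-15))) = 3*(-15*(3 - 30)) = 3*(-15*(-27)) = 3*405 = 1215)
1/(s(-15 + 224) + 34867) = 1/(1215 + 34867) = 1/36082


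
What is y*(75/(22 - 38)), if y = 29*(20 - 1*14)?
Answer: -6525/8 ≈ -815.63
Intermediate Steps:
y = 174 (y = 29*(20 - 14) = 29*6 = 174)
y*(75/(22 - 38)) = 174*(75/(22 - 38)) = 174*(75/(-16)) = 174*(75*(-1/16)) = 174*(-75/16) = -6525/8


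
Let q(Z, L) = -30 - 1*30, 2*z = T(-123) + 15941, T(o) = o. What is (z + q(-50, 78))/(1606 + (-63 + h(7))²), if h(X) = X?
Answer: 7849/4742 ≈ 1.6552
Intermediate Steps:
z = 7909 (z = (-123 + 15941)/2 = (½)*15818 = 7909)
q(Z, L) = -60 (q(Z, L) = -30 - 30 = -60)
(z + q(-50, 78))/(1606 + (-63 + h(7))²) = (7909 - 60)/(1606 + (-63 + 7)²) = 7849/(1606 + (-56)²) = 7849/(1606 + 3136) = 7849/4742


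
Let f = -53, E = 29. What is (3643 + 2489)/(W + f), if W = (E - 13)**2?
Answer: 876/29 ≈ 30.207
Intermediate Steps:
W = 256 (W = (29 - 13)**2 = 16**2 = 256)
(3643 + 2489)/(W + f) = (3643 + 2489)/(256 - 53) = 6132/203 = 6132*(1/203) = 876/29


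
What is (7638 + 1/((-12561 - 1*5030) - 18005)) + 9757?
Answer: 619192419/35596 ≈ 17395.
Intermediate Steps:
(7638 + 1/((-12561 - 1*5030) - 18005)) + 9757 = (7638 + 1/((-12561 - 5030) - 18005)) + 9757 = (7638 + 1/(-17591 - 18005)) + 9757 = (7638 + 1/(-35596)) + 9757 = (7638 - 1/35596) + 9757 = 271882247/35596 + 9757 = 619192419/35596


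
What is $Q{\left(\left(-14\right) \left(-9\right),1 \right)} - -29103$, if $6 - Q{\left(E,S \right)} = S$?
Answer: $29108$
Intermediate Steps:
$Q{\left(E,S \right)} = 6 - S$
$Q{\left(\left(-14\right) \left(-9\right),1 \right)} - -29103 = \left(6 - 1\right) - -29103 = \left(6 - 1\right) + 29103 = 5 + 29103 = 29108$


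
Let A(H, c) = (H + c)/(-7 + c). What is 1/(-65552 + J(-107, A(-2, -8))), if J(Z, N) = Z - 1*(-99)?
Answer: -1/65560 ≈ -1.5253e-5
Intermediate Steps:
A(H, c) = (H + c)/(-7 + c)
J(Z, N) = 99 + Z (J(Z, N) = Z + 99 = 99 + Z)
1/(-65552 + J(-107, A(-2, -8))) = 1/(-65552 + (99 - 107)) = 1/(-65552 - 8) = 1/(-65560) = -1/65560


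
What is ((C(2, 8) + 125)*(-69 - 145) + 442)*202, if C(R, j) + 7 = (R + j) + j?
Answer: -5789724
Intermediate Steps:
C(R, j) = -7 + R + 2*j (C(R, j) = -7 + ((R + j) + j) = -7 + (R + 2*j) = -7 + R + 2*j)
((C(2, 8) + 125)*(-69 - 145) + 442)*202 = (((-7 + 2 + 2*8) + 125)*(-69 - 145) + 442)*202 = (((-7 + 2 + 16) + 125)*(-214) + 442)*202 = ((11 + 125)*(-214) + 442)*202 = (136*(-214) + 442)*202 = (-29104 + 442)*202 = -28662*202 = -5789724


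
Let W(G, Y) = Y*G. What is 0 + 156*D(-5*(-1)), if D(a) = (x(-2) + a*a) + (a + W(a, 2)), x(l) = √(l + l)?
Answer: 6240 + 312*I ≈ 6240.0 + 312.0*I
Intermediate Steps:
W(G, Y) = G*Y
x(l) = √2*√l (x(l) = √(2*l) = √2*√l)
D(a) = a² + 2*I + 3*a (D(a) = (√2*√(-2) + a*a) + (a + a*2) = (√2*(I*√2) + a²) + (a + 2*a) = (2*I + a²) + 3*a = (a² + 2*I) + 3*a = a² + 2*I + 3*a)
0 + 156*D(-5*(-1)) = 0 + 156*((-5*(-1))² + 2*I + 3*(-5*(-1))) = 0 + 156*(5² + 2*I + 3*5) = 0 + 156*(25 + 2*I + 15) = 0 + 156*(40 + 2*I) = 0 + (6240 + 312*I) = 6240 + 312*I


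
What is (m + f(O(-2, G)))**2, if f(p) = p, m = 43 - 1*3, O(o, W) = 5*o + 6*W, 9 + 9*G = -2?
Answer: 4624/9 ≈ 513.78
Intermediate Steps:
G = -11/9 (G = -1 + (1/9)*(-2) = -1 - 2/9 = -11/9 ≈ -1.2222)
m = 40 (m = 43 - 3 = 40)
(m + f(O(-2, G)))**2 = (40 + (5*(-2) + 6*(-11/9)))**2 = (40 + (-10 - 22/3))**2 = (40 - 52/3)**2 = (68/3)**2 = 4624/9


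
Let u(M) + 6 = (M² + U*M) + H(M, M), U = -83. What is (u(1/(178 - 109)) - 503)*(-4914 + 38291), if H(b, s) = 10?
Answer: -79486157305/4761 ≈ -1.6695e+7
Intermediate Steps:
u(M) = 4 + M² - 83*M (u(M) = -6 + ((M² - 83*M) + 10) = -6 + (10 + M² - 83*M) = 4 + M² - 83*M)
(u(1/(178 - 109)) - 503)*(-4914 + 38291) = ((4 + (1/(178 - 109))² - 83/(178 - 109)) - 503)*(-4914 + 38291) = ((4 + (1/69)² - 83/69) - 503)*33377 = ((4 + (1/69)² - 83*1/69) - 503)*33377 = ((4 + 1/4761 - 83/69) - 503)*33377 = (13318/4761 - 503)*33377 = -2381465/4761*33377 = -79486157305/4761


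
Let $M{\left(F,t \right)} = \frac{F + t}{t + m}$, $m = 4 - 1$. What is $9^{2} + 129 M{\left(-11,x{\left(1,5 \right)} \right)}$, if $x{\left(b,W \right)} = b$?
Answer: $- \frac{483}{2} \approx -241.5$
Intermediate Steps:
$m = 3$
$M{\left(F,t \right)} = \frac{F + t}{3 + t}$ ($M{\left(F,t \right)} = \frac{F + t}{t + 3} = \frac{F + t}{3 + t}$)
$9^{2} + 129 M{\left(-11,x{\left(1,5 \right)} \right)} = 9^{2} + 129 \frac{-11 + 1}{3 + 1} = 81 + 129 \cdot \frac{1}{4} \left(-10\right) = 81 + 129 \left(- \frac{5}{2}\right) = 81 - \frac{645}{2} = - \frac{483}{2}$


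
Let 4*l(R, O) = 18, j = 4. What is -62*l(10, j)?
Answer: -279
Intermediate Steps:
l(R, O) = 9/2 (l(R, O) = (¼)*18 = 9/2)
-62*l(10, j) = -62*9/2 = -279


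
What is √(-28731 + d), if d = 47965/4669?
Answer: I*√626099238506/4669 ≈ 169.47*I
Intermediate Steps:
d = 47965/4669 (d = 47965*(1/4669) = 47965/4669 ≈ 10.273)
√(-28731 + d) = √(-28731 + 47965/4669) = √(-134097074/4669) = I*√626099238506/4669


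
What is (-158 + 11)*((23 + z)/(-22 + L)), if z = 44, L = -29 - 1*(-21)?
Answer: 3283/10 ≈ 328.30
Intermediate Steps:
L = -8 (L = -29 + 21 = -8)
(-158 + 11)*((23 + z)/(-22 + L)) = (-158 + 11)*((23 + 44)/(-22 - 8)) = -9849/(-30) = -9849*(-1)/30 = -147*(-67/30) = 3283/10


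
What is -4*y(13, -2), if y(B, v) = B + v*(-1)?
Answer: -60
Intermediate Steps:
y(B, v) = B - v
-4*y(13, -2) = -4*(13 - 1*(-2)) = -4*(13 + 2) = -4*15 = -60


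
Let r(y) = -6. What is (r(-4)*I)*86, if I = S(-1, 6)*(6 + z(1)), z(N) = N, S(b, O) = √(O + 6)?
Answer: -7224*√3 ≈ -12512.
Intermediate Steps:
S(b, O) = √(6 + O)
I = 14*√3 (I = √(6 + 6)*(6 + 1) = √12*7 = (2*√3)*7 = 14*√3 ≈ 24.249)
(r(-4)*I)*86 = -84*√3*86 = -7224*√3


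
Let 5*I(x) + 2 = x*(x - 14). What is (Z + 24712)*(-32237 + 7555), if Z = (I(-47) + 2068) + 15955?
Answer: -1068928056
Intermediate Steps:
I(x) = -⅖ + x*(-14 + x)/5 (I(x) = -⅖ + (x*(x - 14))/5 = -⅖ + (x*(-14 + x))/5 = -⅖ + x*(-14 + x)/5)
Z = 18596 (Z = ((-⅖ - 14/5*(-47) + (⅕)*(-47)²) + 2068) + 15955 = ((-⅖ + 658/5 + (⅕)*2209) + 2068) + 15955 = ((-⅖ + 658/5 + 2209/5) + 2068) + 15955 = (573 + 2068) + 15955 = 2641 + 15955 = 18596)
(Z + 24712)*(-32237 + 7555) = (18596 + 24712)*(-32237 + 7555) = 43308*(-24682) = -1068928056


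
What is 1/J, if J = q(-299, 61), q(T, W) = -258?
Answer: -1/258 ≈ -0.0038760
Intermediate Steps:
J = -258
1/J = 1/(-258) = -1/258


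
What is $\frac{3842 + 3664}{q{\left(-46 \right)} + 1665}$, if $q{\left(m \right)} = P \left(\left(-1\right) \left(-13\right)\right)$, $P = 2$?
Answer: $\frac{7506}{1691} \approx 4.4388$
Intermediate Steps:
$q{\left(m \right)} = 26$ ($q{\left(m \right)} = 2 \left(\left(-1\right) \left(-13\right)\right) = 2 \cdot 13 = 26$)
$\frac{3842 + 3664}{q{\left(-46 \right)} + 1665} = \frac{3842 + 3664}{26 + 1665} = \frac{7506}{1691}$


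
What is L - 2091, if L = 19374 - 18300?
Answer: -1017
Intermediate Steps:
L = 1074
L - 2091 = 1074 - 2091 = -1017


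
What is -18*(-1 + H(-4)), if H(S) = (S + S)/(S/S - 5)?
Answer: -18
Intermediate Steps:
H(S) = -S/2 (H(S) = (2*S)/(1 - 5) = (2*S)/(-4) = (2*S)*(-¼) = -S/2)
-18*(-1 + H(-4)) = -18*(-1 - ½*(-4)) = -18*(-1 + 2) = -18*1 = -18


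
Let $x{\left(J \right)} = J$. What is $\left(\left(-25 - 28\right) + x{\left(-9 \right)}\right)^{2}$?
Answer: $3844$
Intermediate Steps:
$\left(\left(-25 - 28\right) + x{\left(-9 \right)}\right)^{2} = \left(\left(-25 - 28\right) - 9\right)^{2} = \left(-53 - 9\right)^{2} = \left(-62\right)^{2} = 3844$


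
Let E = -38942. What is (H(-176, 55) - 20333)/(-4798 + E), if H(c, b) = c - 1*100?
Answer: 20609/43740 ≈ 0.47117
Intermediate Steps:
H(c, b) = -100 + c (H(c, b) = c - 100 = -100 + c)
(H(-176, 55) - 20333)/(-4798 + E) = ((-100 - 176) - 20333)/(-4798 - 38942) = (-276 - 20333)/(-43740) = -20609*(-1/43740) = 20609/43740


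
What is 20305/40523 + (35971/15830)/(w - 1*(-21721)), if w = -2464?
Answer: 126351010967/252101282370 ≈ 0.50119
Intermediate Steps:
20305/40523 + (35971/15830)/(w - 1*(-21721)) = 20305/40523 + (35971/15830)/(-2464 - 1*(-21721)) = 20305*(1/40523) + (35971*(1/15830))/(-2464 + 21721) = 20305/40523 + (35971/15830)/19257 = 20305/40523 + (35971/15830)*(1/19257) = 20305/40523 + 35971/304838310 = 126351010967/252101282370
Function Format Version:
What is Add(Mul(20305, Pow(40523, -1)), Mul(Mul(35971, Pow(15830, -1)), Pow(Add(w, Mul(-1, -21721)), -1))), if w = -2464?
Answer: Rational(126351010967, 252101282370) ≈ 0.50119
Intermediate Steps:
Add(Mul(20305, Pow(40523, -1)), Mul(Mul(35971, Pow(15830, -1)), Pow(Add(w, Mul(-1, -21721)), -1))) = Add(Mul(20305, Pow(40523, -1)), Mul(Mul(35971, Pow(15830, -1)), Pow(Add(-2464, Mul(-1, -21721)), -1))) = Add(Mul(20305, Rational(1, 40523)), Mul(Mul(35971, Rational(1, 15830)), Pow(Add(-2464, 21721), -1))) = Add(Rational(20305, 40523), Mul(Rational(35971, 15830), Pow(19257, -1))) = Add(Rational(20305, 40523), Mul(Rational(35971, 15830), Rational(1, 19257))) = Add(Rational(20305, 40523), Rational(35971, 304838310)) = Rational(126351010967, 252101282370)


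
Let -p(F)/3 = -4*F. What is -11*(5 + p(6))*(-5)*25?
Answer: 105875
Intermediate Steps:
p(F) = 12*F (p(F) = -(-12)*F = 12*F)
-11*(5 + p(6))*(-5)*25 = -11*(5 + 12*6)*(-5)*25 = -11*(5 + 72)*(-5)*25 = -847*(-5)*25 = -11*(-385)*25 = 4235*25 = 105875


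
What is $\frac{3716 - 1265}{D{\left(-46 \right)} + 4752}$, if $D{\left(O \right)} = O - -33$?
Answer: $\frac{2451}{4739} \approx 0.5172$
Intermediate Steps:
$D{\left(O \right)} = 33 + O$ ($D{\left(O \right)} = O + 33 = 33 + O$)
$\frac{3716 - 1265}{D{\left(-46 \right)} + 4752} = \frac{3716 - 1265}{\left(33 - 46\right) + 4752} = \frac{2451}{-13 + 4752} = \frac{2451}{4739}$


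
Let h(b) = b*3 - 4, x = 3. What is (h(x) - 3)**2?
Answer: 4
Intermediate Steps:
h(b) = -4 + 3*b (h(b) = 3*b - 4 = -4 + 3*b)
(h(x) - 3)**2 = ((-4 + 3*3) - 3)**2 = ((-4 + 9) - 3)**2 = (5 - 3)**2 = 2**2 = 4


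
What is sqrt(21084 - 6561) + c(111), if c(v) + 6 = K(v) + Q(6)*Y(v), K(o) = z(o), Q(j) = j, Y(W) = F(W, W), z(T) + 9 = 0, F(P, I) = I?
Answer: 651 + sqrt(14523) ≈ 771.51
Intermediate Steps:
z(T) = -9 (z(T) = -9 + 0 = -9)
Y(W) = W
K(o) = -9
c(v) = -15 + 6*v (c(v) = -6 + (-9 + 6*v) = -15 + 6*v)
sqrt(21084 - 6561) + c(111) = sqrt(21084 - 6561) + (-15 + 6*111) = sqrt(14523) + (-15 + 666) = sqrt(14523) + 651 = 651 + sqrt(14523)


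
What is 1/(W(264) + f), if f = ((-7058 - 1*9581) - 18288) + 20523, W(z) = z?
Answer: -1/14140 ≈ -7.0721e-5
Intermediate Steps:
f = -14404 (f = ((-7058 - 9581) - 18288) + 20523 = (-16639 - 18288) + 20523 = -34927 + 20523 = -14404)
1/(W(264) + f) = 1/(264 - 14404) = 1/(-14140) = -1/14140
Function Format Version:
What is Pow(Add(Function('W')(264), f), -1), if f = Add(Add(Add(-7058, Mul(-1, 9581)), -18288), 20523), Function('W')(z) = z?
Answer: Rational(-1, 14140) ≈ -7.0721e-5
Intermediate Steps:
f = -14404 (f = Add(Add(Add(-7058, -9581), -18288), 20523) = Add(Add(-16639, -18288), 20523) = Add(-34927, 20523) = -14404)
Pow(Add(Function('W')(264), f), -1) = Pow(Add(264, -14404), -1) = Pow(-14140, -1) = Rational(-1, 14140)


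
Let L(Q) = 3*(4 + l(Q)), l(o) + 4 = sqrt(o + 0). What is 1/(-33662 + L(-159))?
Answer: -33662/1133131675 - 3*I*sqrt(159)/1133131675 ≈ -2.9707e-5 - 3.3384e-8*I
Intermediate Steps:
l(o) = -4 + sqrt(o) (l(o) = -4 + sqrt(o + 0) = -4 + sqrt(o))
L(Q) = 3*sqrt(Q) (L(Q) = 3*(4 + (-4 + sqrt(Q))) = 3*sqrt(Q))
1/(-33662 + L(-159)) = 1/(-33662 + 3*sqrt(-159)) = 1/(-33662 + 3*(I*sqrt(159))) = 1/(-33662 + 3*I*sqrt(159))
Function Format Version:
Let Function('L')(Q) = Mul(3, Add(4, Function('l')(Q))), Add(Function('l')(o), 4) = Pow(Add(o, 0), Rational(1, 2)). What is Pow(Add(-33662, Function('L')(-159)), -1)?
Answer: Add(Rational(-33662, 1133131675), Mul(Rational(-3, 1133131675), I, Pow(159, Rational(1, 2)))) ≈ Add(-2.9707e-5, Mul(-3.3384e-8, I))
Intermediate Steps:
Function('l')(o) = Add(-4, Pow(o, Rational(1, 2))) (Function('l')(o) = Add(-4, Pow(Add(o, 0), Rational(1, 2))) = Add(-4, Pow(o, Rational(1, 2))))
Function('L')(Q) = Mul(3, Pow(Q, Rational(1, 2))) (Function('L')(Q) = Mul(3, Add(4, Add(-4, Pow(Q, Rational(1, 2))))) = Mul(3, Pow(Q, Rational(1, 2))))
Pow(Add(-33662, Function('L')(-159)), -1) = Pow(Add(-33662, Mul(3, Pow(-159, Rational(1, 2)))), -1) = Pow(Add(-33662, Mul(3, Mul(I, Pow(159, Rational(1, 2))))), -1) = Pow(Add(-33662, Mul(3, I, Pow(159, Rational(1, 2)))), -1)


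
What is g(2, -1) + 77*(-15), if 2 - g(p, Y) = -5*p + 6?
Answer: -1149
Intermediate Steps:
g(p, Y) = -4 + 5*p (g(p, Y) = 2 - (-5*p + 6) = 2 - (6 - 5*p) = 2 + (-6 + 5*p) = -4 + 5*p)
g(2, -1) + 77*(-15) = (-4 + 5*2) + 77*(-15) = (-4 + 10) - 1155 = 6 - 1155 = -1149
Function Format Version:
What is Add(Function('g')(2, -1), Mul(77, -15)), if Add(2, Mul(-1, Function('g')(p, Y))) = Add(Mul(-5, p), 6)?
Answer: -1149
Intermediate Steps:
Function('g')(p, Y) = Add(-4, Mul(5, p)) (Function('g')(p, Y) = Add(2, Mul(-1, Add(Mul(-5, p), 6))) = Add(2, Mul(-1, Add(6, Mul(-5, p)))) = Add(2, Add(-6, Mul(5, p))) = Add(-4, Mul(5, p)))
Add(Function('g')(2, -1), Mul(77, -15)) = Add(Add(-4, Mul(5, 2)), Mul(77, -15)) = Add(Add(-4, 10), -1155) = Add(6, -1155) = -1149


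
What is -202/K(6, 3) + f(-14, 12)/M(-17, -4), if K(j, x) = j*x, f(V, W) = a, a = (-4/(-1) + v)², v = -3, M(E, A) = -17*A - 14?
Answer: -605/54 ≈ -11.204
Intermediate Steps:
M(E, A) = -14 - 17*A
a = 1 (a = (-4/(-1) - 3)² = (-4*(-1) - 3)² = (4 - 3)² = 1² = 1)
f(V, W) = 1
-202/K(6, 3) + f(-14, 12)/M(-17, -4) = -202/(6*3) + 1/(-14 - 17*(-4)) = -202/18 + 1/(-14 + 68) = -202*1/18 + 1/54 = -101/9 + 1*(1/54) = -101/9 + 1/54 = -605/54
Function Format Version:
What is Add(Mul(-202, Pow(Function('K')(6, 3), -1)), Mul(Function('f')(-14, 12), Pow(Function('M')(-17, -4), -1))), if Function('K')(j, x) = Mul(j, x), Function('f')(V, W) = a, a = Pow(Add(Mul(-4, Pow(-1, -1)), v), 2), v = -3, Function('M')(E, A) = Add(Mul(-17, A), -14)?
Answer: Rational(-605, 54) ≈ -11.204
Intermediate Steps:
Function('M')(E, A) = Add(-14, Mul(-17, A))
a = 1 (a = Pow(Add(Mul(-4, Pow(-1, -1)), -3), 2) = Pow(Add(Mul(-4, -1), -3), 2) = Pow(Add(4, -3), 2) = Pow(1, 2) = 1)
Function('f')(V, W) = 1
Add(Mul(-202, Pow(Function('K')(6, 3), -1)), Mul(Function('f')(-14, 12), Pow(Function('M')(-17, -4), -1))) = Add(Mul(-202, Pow(Mul(6, 3), -1)), Mul(1, Pow(Add(-14, Mul(-17, -4)), -1))) = Add(Mul(-202, Pow(18, -1)), Mul(1, Pow(Add(-14, 68), -1))) = Add(Mul(-202, Rational(1, 18)), Mul(1, Pow(54, -1))) = Add(Rational(-101, 9), Mul(1, Rational(1, 54))) = Add(Rational(-101, 9), Rational(1, 54)) = Rational(-605, 54)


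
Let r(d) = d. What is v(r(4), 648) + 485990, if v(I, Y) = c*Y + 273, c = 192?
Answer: 610679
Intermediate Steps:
v(I, Y) = 273 + 192*Y (v(I, Y) = 192*Y + 273 = 273 + 192*Y)
v(r(4), 648) + 485990 = (273 + 192*648) + 485990 = (273 + 124416) + 485990 = 124689 + 485990 = 610679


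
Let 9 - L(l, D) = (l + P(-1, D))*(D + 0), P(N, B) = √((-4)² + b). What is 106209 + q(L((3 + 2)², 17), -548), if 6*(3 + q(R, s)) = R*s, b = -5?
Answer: 432602/3 + 4658*√11/3 ≈ 1.4935e+5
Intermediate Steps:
P(N, B) = √11 (P(N, B) = √((-4)² - 5) = √(16 - 5) = √11)
L(l, D) = 9 - D*(l + √11) (L(l, D) = 9 - (l + √11)*(D + 0) = 9 - (l + √11)*D = 9 - D*(l + √11))
q(R, s) = -3 + R*s/6 (q(R, s) = -3 + (R*s)/6 = -3 + R*s/6)
106209 + q(L((3 + 2)², 17), -548) = 106209 + (-3 + (⅙)*(9 - 1*17*(3 + 2)² - 1*17*√11)*(-548)) = 106209 + (-3 + (⅙)*(9 - 1*17*5² - 17*√11)*(-548)) = 106209 + (-3 + (⅙)*(9 - 1*17*25 - 17*√11)*(-548)) = 106209 + (-3 + (⅙)*(9 - 425 - 17*√11)*(-548)) = 106209 + (-3 + (⅙)*(-416 - 17*√11)*(-548)) = 106209 + (-3 + (113984/3 + 4658*√11/3)) = 106209 + (113975/3 + 4658*√11/3) = 432602/3 + 4658*√11/3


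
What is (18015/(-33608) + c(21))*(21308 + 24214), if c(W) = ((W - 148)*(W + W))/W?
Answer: -194707768167/16804 ≈ -1.1587e+7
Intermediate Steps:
c(W) = -296 + 2*W (c(W) = ((-148 + W)*(2*W))/W = (2*W*(-148 + W))/W = -296 + 2*W)
(18015/(-33608) + c(21))*(21308 + 24214) = (18015/(-33608) + (-296 + 2*21))*(21308 + 24214) = (18015*(-1/33608) + (-296 + 42))*45522 = (-18015/33608 - 254)*45522 = -8554447/33608*45522 = -194707768167/16804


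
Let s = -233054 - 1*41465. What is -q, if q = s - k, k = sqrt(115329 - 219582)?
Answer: 274519 + I*sqrt(104253) ≈ 2.7452e+5 + 322.88*I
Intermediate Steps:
s = -274519 (s = -233054 - 41465 = -274519)
k = I*sqrt(104253) (k = sqrt(-104253) = I*sqrt(104253) ≈ 322.88*I)
q = -274519 - I*sqrt(104253) ≈ -2.7452e+5 - 322.88*I
-q = -(-274519 - I*sqrt(104253)) = 274519 + I*sqrt(104253)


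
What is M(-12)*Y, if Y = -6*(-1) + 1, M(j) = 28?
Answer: 196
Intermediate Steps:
Y = 7 (Y = 6 + 1 = 7)
M(-12)*Y = 28*7 = 196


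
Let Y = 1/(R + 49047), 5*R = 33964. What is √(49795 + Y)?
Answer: √2099309845710/6493 ≈ 223.15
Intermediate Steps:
R = 33964/5 (R = (⅕)*33964 = 33964/5 ≈ 6792.8)
Y = 5/279199 (Y = 1/(33964/5 + 49047) = 1/(279199/5) = 5/279199 ≈ 1.7908e-5)
√(49795 + Y) = √(49795 + 5/279199) = √(13902714210/279199) = √2099309845710/6493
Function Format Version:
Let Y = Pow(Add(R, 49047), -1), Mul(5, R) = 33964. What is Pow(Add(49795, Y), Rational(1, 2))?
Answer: Mul(Rational(1, 6493), Pow(2099309845710, Rational(1, 2))) ≈ 223.15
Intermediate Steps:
R = Rational(33964, 5) (R = Mul(Rational(1, 5), 33964) = Rational(33964, 5) ≈ 6792.8)
Y = Rational(5, 279199) (Y = Pow(Add(Rational(33964, 5), 49047), -1) = Pow(Rational(279199, 5), -1) = Rational(5, 279199) ≈ 1.7908e-5)
Pow(Add(49795, Y), Rational(1, 2)) = Pow(Add(49795, Rational(5, 279199)), Rational(1, 2)) = Pow(Rational(13902714210, 279199), Rational(1, 2)) = Mul(Rational(1, 6493), Pow(2099309845710, Rational(1, 2)))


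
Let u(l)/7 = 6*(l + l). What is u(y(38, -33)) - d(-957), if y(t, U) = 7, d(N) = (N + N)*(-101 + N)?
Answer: -2024424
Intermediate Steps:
d(N) = 2*N*(-101 + N) (d(N) = (2*N)*(-101 + N) = 2*N*(-101 + N))
u(l) = 84*l (u(l) = 7*(6*(l + l)) = 7*(6*(2*l)) = 7*(12*l) = 84*l)
u(y(38, -33)) - d(-957) = 84*7 - 2*(-957)*(-101 - 957) = 588 - 2*(-957)*(-1058) = 588 - 1*2025012 = 588 - 2025012 = -2024424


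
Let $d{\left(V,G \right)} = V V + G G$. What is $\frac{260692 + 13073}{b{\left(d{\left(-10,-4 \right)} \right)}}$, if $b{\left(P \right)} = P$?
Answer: $\frac{273765}{116} \approx 2360.0$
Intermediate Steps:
$d{\left(V,G \right)} = G^{2} + V^{2}$ ($d{\left(V,G \right)} = V^{2} + G^{2} = G^{2} + V^{2}$)
$\frac{260692 + 13073}{b{\left(d{\left(-10,-4 \right)} \right)}} = \frac{260692 + 13073}{\left(-4\right)^{2} + \left(-10\right)^{2}} = \frac{273765}{16 + 100} = \frac{273765}{116}$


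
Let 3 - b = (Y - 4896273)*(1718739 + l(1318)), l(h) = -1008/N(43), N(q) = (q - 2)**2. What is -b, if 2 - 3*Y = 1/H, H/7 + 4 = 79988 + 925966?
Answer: -99613338166964606504217/11837013650 ≈ -8.4154e+12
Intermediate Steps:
H = 7041650 (H = -28 + 7*(79988 + 925966) = -28 + 7*1005954 = -28 + 7041678 = 7041650)
N(q) = (-2 + q)**2
l(h) = -1008/1681 (l(h) = -1008/(-2 + 43)**2 = -1008/(41**2) = -1008/1681)
Y = 4694433/7041650 (Y = 2/3 - 1/3/7041650 = 2/3 - 1/3*1/7041650 = 2/3 - 1/21124950 = 4694433/7041650 ≈ 0.66667)
b = 99613338166964606504217/11837013650 (b = 3 - (4694433/7041650 - 4896273)*(1718739 - 1008/1681) = 3 - (-34477836076017)*2889199251/(7041650*1681) = 3 - 1*(-99613338166929095463267/11837013650) = 3 + 99613338166929095463267/11837013650 = 99613338166964606504217/11837013650 ≈ 8.4154e+12)
-b = -1*99613338166964606504217/11837013650 = -99613338166964606504217/11837013650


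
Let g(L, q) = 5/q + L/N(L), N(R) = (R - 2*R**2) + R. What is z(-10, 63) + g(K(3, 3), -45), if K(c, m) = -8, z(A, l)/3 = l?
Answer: 3401/18 ≈ 188.94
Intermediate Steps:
z(A, l) = 3*l
N(R) = -2*R**2 + 2*R
g(L, q) = 1/(2*(1 - L)) + 5/q (g(L, q) = 5/q + L/((2*L*(1 - L))) = 5/q + L*(1/(2*L*(1 - L))) = 5/q + 1/(2*(1 - L)) = 1/(2*(1 - L)) + 5/q)
z(-10, 63) + g(K(3, 3), -45) = 3*63 + (1/2)*(-10 - 1*(-45) + 10*(-8))/(-45*(-1 - 8)) = 189 + (1/2)*(-1/45)*(-10 + 45 - 80)/(-9) = 189 + (1/2)*(-1/45)*(-1/9)*(-45) = 189 - 1/18 = 3401/18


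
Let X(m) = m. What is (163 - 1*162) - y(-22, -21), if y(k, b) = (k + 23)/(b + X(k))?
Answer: 44/43 ≈ 1.0233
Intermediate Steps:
y(k, b) = (23 + k)/(b + k) (y(k, b) = (k + 23)/(b + k) = (23 + k)/(b + k))
(163 - 1*162) - y(-22, -21) = (163 - 1*162) - (23 - 22)/(-21 - 22) = (163 - 162) - 1/(-43) = 1 - (-1)/43 = 1 - 1*(-1/43) = 1 + 1/43 = 44/43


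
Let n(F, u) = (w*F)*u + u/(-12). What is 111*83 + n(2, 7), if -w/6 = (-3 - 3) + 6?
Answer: 110549/12 ≈ 9212.4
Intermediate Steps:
w = 0 (w = -6*((-3 - 3) + 6) = -6*(-6 + 6) = -6*0 = 0)
n(F, u) = -u/12 (n(F, u) = (0*F)*u + u/(-12) = 0*u + u*(-1/12) = 0 - u/12 = -u/12)
111*83 + n(2, 7) = 111*83 - 1/12*7 = 9213 - 7/12 = 110549/12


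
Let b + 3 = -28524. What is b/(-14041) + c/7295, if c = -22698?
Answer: -110598153/102429095 ≈ -1.0798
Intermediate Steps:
b = -28527 (b = -3 - 28524 = -28527)
b/(-14041) + c/7295 = -28527/(-14041) - 22698/7295 = -28527*(-1/14041) - 22698*1/7295 = 28527/14041 - 22698/7295 = -110598153/102429095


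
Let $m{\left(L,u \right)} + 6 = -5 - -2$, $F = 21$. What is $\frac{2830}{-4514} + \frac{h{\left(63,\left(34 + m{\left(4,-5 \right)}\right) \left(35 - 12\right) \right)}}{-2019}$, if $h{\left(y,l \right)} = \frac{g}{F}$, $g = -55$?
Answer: $- \frac{59870450}{95694543} \approx -0.62564$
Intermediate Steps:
$m{\left(L,u \right)} = -9$ ($m{\left(L,u \right)} = -6 - 3 = -9$)
$h{\left(y,l \right)} = - \frac{55}{21}$
$\frac{2830}{-4514} + \frac{h{\left(63,\left(34 + m{\left(4,-5 \right)}\right) \left(35 - 12\right) \right)}}{-2019} = \frac{2830}{-4514} - \frac{55}{21 \left(-2019\right)} = 2830 \left(- \frac{1}{4514}\right) - - \frac{55}{42399} = - \frac{1415}{2257} + \frac{55}{42399} = - \frac{59870450}{95694543}$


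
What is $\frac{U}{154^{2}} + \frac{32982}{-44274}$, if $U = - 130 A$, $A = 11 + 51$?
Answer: $- \frac{47460398}{43750091} \approx -1.0848$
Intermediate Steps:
$A = 62$
$U = -8060$ ($U = \left(-130\right) 62 = -8060$)
$\frac{U}{154^{2}} + \frac{32982}{-44274} = - \frac{8060}{154^{2}} + \frac{32982}{-44274} = - \frac{8060}{23716} + 32982 \left(- \frac{1}{44274}\right) = \left(-8060\right) \frac{1}{23716} - \frac{5497}{7379} = - \frac{2015}{5929} - \frac{5497}{7379} = - \frac{47460398}{43750091}$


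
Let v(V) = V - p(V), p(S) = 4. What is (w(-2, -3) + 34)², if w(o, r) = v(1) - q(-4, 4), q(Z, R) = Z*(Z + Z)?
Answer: 1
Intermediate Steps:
v(V) = -4 + V (v(V) = V - 1*4 = V - 4 = -4 + V)
q(Z, R) = 2*Z² (q(Z, R) = Z*(2*Z) = 2*Z²)
w(o, r) = -35 (w(o, r) = (-4 + 1) - 2*(-4)² = -3 - 2*16 = -3 - 1*32 = -3 - 32 = -35)
(w(-2, -3) + 34)² = (-35 + 34)² = (-1)² = 1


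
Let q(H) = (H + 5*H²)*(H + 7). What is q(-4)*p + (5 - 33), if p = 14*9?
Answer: 28700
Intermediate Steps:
q(H) = (7 + H)*(H + 5*H²) (q(H) = (H + 5*H²)*(7 + H) = (7 + H)*(H + 5*H²))
p = 126
q(-4)*p + (5 - 33) = -4*(7 + 5*(-4)² + 36*(-4))*126 + (5 - 33) = -4*(7 + 5*16 - 144)*126 - 28 = -4*(7 + 80 - 144)*126 - 28 = -4*(-57)*126 - 28 = 228*126 - 28 = 28728 - 28 = 28700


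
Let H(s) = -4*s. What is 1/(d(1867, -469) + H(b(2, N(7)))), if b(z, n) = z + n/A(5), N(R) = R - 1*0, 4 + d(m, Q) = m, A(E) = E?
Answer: 5/9247 ≈ 0.00054072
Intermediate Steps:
d(m, Q) = -4 + m
N(R) = R (N(R) = R + 0 = R)
b(z, n) = z + n/5
1/(d(1867, -469) + H(b(2, N(7)))) = 1/((-4 + 1867) - 4*(2 + (⅕)*7)) = 1/(1863 - 4*(2 + 7/5)) = 1/(1863 - 4*17/5) = 1/(1863 - 68/5) = 1/(9247/5) = 5/9247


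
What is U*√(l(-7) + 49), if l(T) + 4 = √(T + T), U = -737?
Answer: -737*√(45 + I*√14) ≈ -4948.2 - 205.36*I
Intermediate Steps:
l(T) = -4 + √2*√T (l(T) = -4 + √(T + T) = -4 + √(2*T) = -4 + √2*√T)
U*√(l(-7) + 49) = -737*√((-4 + √2*√(-7)) + 49) = -737*√((-4 + √2*(I*√7)) + 49) = -737*√((-4 + I*√14) + 49) = -737*√(45 + I*√14)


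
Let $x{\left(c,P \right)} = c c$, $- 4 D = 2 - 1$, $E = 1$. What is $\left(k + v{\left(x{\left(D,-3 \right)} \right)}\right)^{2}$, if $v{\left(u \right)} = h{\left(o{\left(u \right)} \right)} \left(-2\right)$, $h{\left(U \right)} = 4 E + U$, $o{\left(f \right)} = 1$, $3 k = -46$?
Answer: $\frac{5776}{9} \approx 641.78$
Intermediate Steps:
$D = - \frac{1}{4}$ ($D = - \frac{2 - 1}{4} = \left(- \frac{1}{4}\right) 1 = - \frac{1}{4} \approx -0.25$)
$k = - \frac{46}{3}$ ($k = \frac{1}{3} \left(-46\right) = - \frac{46}{3} \approx -15.333$)
$h{\left(U \right)} = 4 + U$ ($h{\left(U \right)} = 4 \cdot 1 + U = 4 + U$)
$x{\left(c,P \right)} = c^{2}$
$v{\left(u \right)} = -10$ ($v{\left(u \right)} = \left(4 + 1\right) \left(-2\right) = 5 \left(-2\right) = -10$)
$\left(k + v{\left(x{\left(D,-3 \right)} \right)}\right)^{2} = \left(- \frac{46}{3} - 10\right)^{2} = \left(- \frac{76}{3}\right)^{2} = \frac{5776}{9}$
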